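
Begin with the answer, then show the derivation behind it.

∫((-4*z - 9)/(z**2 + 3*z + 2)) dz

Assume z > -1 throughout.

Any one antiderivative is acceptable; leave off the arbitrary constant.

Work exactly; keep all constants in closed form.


The answer is -5*log(z + 1) + log(z + 2).
Step 1. Decompose ∫((-4*z - 9)/(z**2 + 3*z + 2)) dz by partial fractions, (-4*z - 9)/(z**2 + 3*z + 2) = 1/(z + 2) - 5/(z + 1): now ∫(-5/(z + 1)) dz + ∫(1/(z + 2)) dz.
Step 2. Evaluate the standard form [assuming z > -1]: now -5*log(z + 1) + ∫(1/(z + 2)) dz.
Step 3. Evaluate the standard form [assuming z > -2]: now -5*log(z + 1) + log(z + 2).
Answer: -5*log(z + 1) + log(z + 2).


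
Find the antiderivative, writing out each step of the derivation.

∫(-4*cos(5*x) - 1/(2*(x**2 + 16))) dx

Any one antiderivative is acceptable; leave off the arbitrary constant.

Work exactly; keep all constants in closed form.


Step 1. Rewrite: now ∫(-1/(2*(x**2 + 16))) dx + ∫(-4*cos(5*x)) dx.
Step 2. Evaluate the standard form: now -4*sin(5*x)/5 + ∫(-1/(2*(x**2 + 16))) dx.
Step 3. Evaluate the standard form: now -4*sin(5*x)/5 - atan(x/4)/8.
Answer: -4*sin(5*x)/5 - atan(x/4)/8.


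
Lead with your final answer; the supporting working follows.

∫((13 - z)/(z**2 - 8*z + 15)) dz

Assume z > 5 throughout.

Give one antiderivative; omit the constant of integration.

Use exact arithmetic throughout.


The answer is 4*log(z - 5) - 5*log(z - 3).
Step 1. Decompose ∫((13 - z)/(z**2 - 8*z + 15)) dz by partial fractions, (13 - z)/(z**2 - 8*z + 15) = -5/(z - 3) + 4/(z - 5): now ∫(4/(z - 5)) dz + ∫(-5/(z - 3)) dz.
Step 2. Evaluate the standard form [assuming z > 5]: now 4*log(z - 5) + ∫(-5/(z - 3)) dz.
Step 3. Evaluate the standard form [assuming z > 3]: now 4*log(z - 5) - 5*log(z - 3).
Answer: 4*log(z - 5) - 5*log(z - 3).


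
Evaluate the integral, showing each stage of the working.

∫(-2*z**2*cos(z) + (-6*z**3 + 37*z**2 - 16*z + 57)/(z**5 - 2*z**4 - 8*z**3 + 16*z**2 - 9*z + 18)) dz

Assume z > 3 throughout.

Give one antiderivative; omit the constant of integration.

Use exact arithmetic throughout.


Step 1. Rewrite: now ∫(-2*z**2*cos(z)) dz + ∫((-6*z**3 + 37*z**2 - 16*z + 57)/(z**5 - 2*z**4 - 8*z**3 + 16*z**2 - 9*z + 18)) dz.
Step 2. Integrate ∫(-2*z**2*cos(z)) dz by parts with u = z**2, dv = (-2*cos(z)) dz, so v = -2*sin(z): now -2*z**2*sin(z) + ∫(4*z*sin(z)) dz + ∫((-6*z**3 + 37*z**2 - 16*z + 57)/(z**5 - 2*z**4 - 8*z**3 + 16*z**2 - 9*z + 18)) dz.
Step 3. Integrate ∫(4*z*sin(z)) dz by parts with u = z, dv = (4*sin(z)) dz, so v = -4*cos(z): now -2*z**2*sin(z) - 4*z*cos(z) + ∫((-6*z**3 + 37*z**2 - 16*z + 57)/(z**5 - 2*z**4 - 8*z**3 + 16*z**2 - 9*z + 18)) dz + ∫(4*cos(z)) dz.
Step 4. Evaluate the standard form: now -2*z**2*sin(z) - 4*z*cos(z) + 4*sin(z) + ∫((-6*z**3 + 37*z**2 - 16*z + 57)/(z**5 - 2*z**4 - 8*z**3 + 16*z**2 - 9*z + 18)) dz.
Step 5. Decompose ∫((-6*z**3 + 37*z**2 - 16*z + 57)/(z**5 - 2*z**4 - 8*z**3 + 16*z**2 - 9*z + 18)) dz by partial fractions, (-6*z**3 + 37*z**2 - 16*z + 57)/(z**5 - 2*z**4 - 8*z**3 + 16*z**2 - 9*z + 18) = 1/(z**2 + 1) + 2/(z + 3) - 5/(z - 2) + 3/(z - 3): now -2*z**2*sin(z) - 4*z*cos(z) + 4*sin(z) + ∫(3/(z - 3)) dz + ∫(-5/(z - 2)) dz + ∫(2/(z + 3)) dz + ∫(1/(z**2 + 1)) dz.
Step 6. Evaluate the standard form [assuming z > 2]: now -2*z**2*sin(z) - 4*z*cos(z) - 5*log(z - 2) + 4*sin(z) + ∫(3/(z - 3)) dz + ∫(2/(z + 3)) dz + ∫(1/(z**2 + 1)) dz.
Step 7. Evaluate the standard form [assuming z > 3]: now -2*z**2*sin(z) - 4*z*cos(z) + 3*log(z - 3) - 5*log(z - 2) + 4*sin(z) + ∫(2/(z + 3)) dz + ∫(1/(z**2 + 1)) dz.
Step 8. Evaluate the standard form [assuming z > -3]: now -2*z**2*sin(z) - 4*z*cos(z) + 3*log(z - 3) - 5*log(z - 2) + 2*log(z + 3) + 4*sin(z) + ∫(1/(z**2 + 1)) dz.
Step 9. Evaluate the standard form: now -2*z**2*sin(z) - 4*z*cos(z) + 3*log(z - 3) - 5*log(z - 2) + 2*log(z + 3) + 4*sin(z) + atan(z).
Answer: -2*z**2*sin(z) - 4*z*cos(z) + 3*log(z - 3) - 5*log(z - 2) + 2*log(z + 3) + 4*sin(z) + atan(z).


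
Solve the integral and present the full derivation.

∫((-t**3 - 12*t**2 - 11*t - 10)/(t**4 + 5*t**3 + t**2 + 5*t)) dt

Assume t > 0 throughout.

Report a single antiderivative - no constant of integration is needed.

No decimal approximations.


Step 1. Decompose ∫((-t**3 - 12*t**2 - 11*t - 10)/(t**4 + 5*t**3 + t**2 + 5*t)) dt by partial fractions, (-t**3 - 12*t**2 - 11*t - 10)/(t**4 + 5*t**3 + t**2 + 5*t) = -2/(t**2 + 1) + 1/(t + 5) - 2/t: now ∫(-2/t) dt + ∫(1/(t + 5)) dt + ∫(-2/(t**2 + 1)) dt.
Step 2. Evaluate the standard form [assuming t > 0]: now -2*log(t) + ∫(1/(t + 5)) dt + ∫(-2/(t**2 + 1)) dt.
Step 3. Evaluate the standard form [assuming t > -5]: now -2*log(t) + log(t + 5) + ∫(-2/(t**2 + 1)) dt.
Step 4. Evaluate the standard form: now -2*log(t) + log(t + 5) - 2*atan(t).
Answer: -2*log(t) + log(t + 5) - 2*atan(t).


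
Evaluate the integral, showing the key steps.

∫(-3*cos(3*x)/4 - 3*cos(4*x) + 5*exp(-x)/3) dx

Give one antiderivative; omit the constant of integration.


Step 1. Rewrite: now ∫(5*exp(-x)/3) dx + ∫(-3*cos(3*x)/4) dx + ∫(-3*cos(4*x)) dx.
Step 2. Evaluate the standard form: now -3*sin(4*x)/4 + ∫(5*exp(-x)/3) dx + ∫(-3*cos(3*x)/4) dx.
Step 3. Evaluate the standard form: now -sin(3*x)/4 - 3*sin(4*x)/4 + ∫(5*exp(-x)/3) dx.
Step 4. Evaluate the standard form: now -sin(3*x)/4 - 3*sin(4*x)/4 - 5*exp(-x)/3.
Answer: -sin(3*x)/4 - 3*sin(4*x)/4 - 5*exp(-x)/3.


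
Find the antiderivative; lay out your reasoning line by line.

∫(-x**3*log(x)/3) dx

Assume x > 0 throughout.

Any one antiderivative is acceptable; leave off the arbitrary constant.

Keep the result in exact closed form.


Step 1. Integrate ∫(-x**3*log(x)/3) dx by parts with u = log(x), dv = (-x**3/3) dx, so v = -x**4/12 [assuming x > 0]: now -x**4*log(x)/12 + ∫(x**3/12) dx.
Step 2. Evaluate the standard form: now -x**4*log(x)/12 + x**4/48.
Answer: -x**4*log(x)/12 + x**4/48.


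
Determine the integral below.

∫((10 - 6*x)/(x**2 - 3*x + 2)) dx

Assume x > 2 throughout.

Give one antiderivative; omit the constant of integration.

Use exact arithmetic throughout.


Answer: -2*log(x - 2) - 4*log(x - 1).


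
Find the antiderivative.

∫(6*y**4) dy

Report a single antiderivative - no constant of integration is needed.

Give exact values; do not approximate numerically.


Answer: 6*y**5/5.


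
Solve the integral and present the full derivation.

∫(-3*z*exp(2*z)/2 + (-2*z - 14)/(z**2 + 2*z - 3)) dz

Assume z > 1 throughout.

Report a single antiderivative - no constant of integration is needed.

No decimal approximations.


Step 1. Rewrite: now ∫(-3*z*exp(2*z)/2) dz + ∫((-2*z - 14)/(z**2 + 2*z - 3)) dz.
Step 2. Integrate ∫(-3*z*exp(2*z)/2) dz by parts with u = z, dv = (-3*exp(2*z)/2) dz, so v = -3*exp(2*z)/4: now -3*z*exp(2*z)/4 + ∫((-2*z - 14)/(z**2 + 2*z - 3)) dz + ∫(3*exp(2*z)/4) dz.
Step 3. Evaluate the standard form: now -3*z*exp(2*z)/4 + 3*exp(2*z)/8 + ∫((-2*z - 14)/(z**2 + 2*z - 3)) dz.
Step 4. Decompose ∫((-2*z - 14)/(z**2 + 2*z - 3)) dz by partial fractions, (-2*z - 14)/(z**2 + 2*z - 3) = 2/(z + 3) - 4/(z - 1): now -3*z*exp(2*z)/4 + 3*exp(2*z)/8 + ∫(-4/(z - 1)) dz + ∫(2/(z + 3)) dz.
Step 5. Evaluate the standard form [assuming z > -3]: now -3*z*exp(2*z)/4 + 3*exp(2*z)/8 + 2*log(z + 3) + ∫(-4/(z - 1)) dz.
Step 6. Evaluate the standard form [assuming z > 1]: now -3*z*exp(2*z)/4 + 3*exp(2*z)/8 - 4*log(z - 1) + 2*log(z + 3).
Answer: -3*z*exp(2*z)/4 + 3*exp(2*z)/8 - 4*log(z - 1) + 2*log(z + 3).


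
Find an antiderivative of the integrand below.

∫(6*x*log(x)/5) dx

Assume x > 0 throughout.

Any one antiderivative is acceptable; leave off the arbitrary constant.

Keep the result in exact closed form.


Answer: 3*x**2*log(x)/5 - 3*x**2/10.


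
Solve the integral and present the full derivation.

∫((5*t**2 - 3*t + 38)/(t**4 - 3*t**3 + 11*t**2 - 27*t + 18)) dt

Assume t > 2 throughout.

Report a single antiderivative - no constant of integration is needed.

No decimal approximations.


Step 1. Decompose ∫((5*t**2 - 3*t + 38)/(t**4 - 3*t**3 + 11*t**2 - 27*t + 18)) dt by partial fractions, (5*t**2 - 3*t + 38)/(t**4 - 3*t**3 + 11*t**2 - 27*t + 18) = 1/(t**2 + 9) - 4/(t - 1) + 4/(t - 2): now ∫(4/(t - 2)) dt + ∫(-4/(t - 1)) dt + ∫(1/(t**2 + 9)) dt.
Step 2. Evaluate the standard form [assuming t > 2]: now 4*log(t - 2) + ∫(-4/(t - 1)) dt + ∫(1/(t**2 + 9)) dt.
Step 3. Evaluate the standard form [assuming t > 1]: now 4*log(t - 2) - 4*log(t - 1) + ∫(1/(t**2 + 9)) dt.
Step 4. Evaluate the standard form: now 4*log(t - 2) - 4*log(t - 1) + atan(t/3)/3.
Answer: 4*log(t - 2) - 4*log(t - 1) + atan(t/3)/3.


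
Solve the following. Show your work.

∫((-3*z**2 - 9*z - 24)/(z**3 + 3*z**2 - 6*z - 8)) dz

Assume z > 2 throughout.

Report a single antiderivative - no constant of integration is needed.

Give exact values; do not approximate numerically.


Step 1. Decompose ∫((-3*z**2 - 9*z - 24)/(z**3 + 3*z**2 - 6*z - 8)) dz by partial fractions, (-3*z**2 - 9*z - 24)/(z**3 + 3*z**2 - 6*z - 8) = -2/(z + 4) + 2/(z + 1) - 3/(z - 2): now ∫(-3/(z - 2)) dz + ∫(2/(z + 1)) dz + ∫(-2/(z + 4)) dz.
Step 2. Evaluate the standard form [assuming z > 2]: now -3*log(z - 2) + ∫(2/(z + 1)) dz + ∫(-2/(z + 4)) dz.
Step 3. Evaluate the standard form [assuming z > -1]: now -3*log(z - 2) + 2*log(z + 1) + ∫(-2/(z + 4)) dz.
Step 4. Evaluate the standard form [assuming z > -4]: now -3*log(z - 2) + 2*log(z + 1) - 2*log(z + 4).
Answer: -3*log(z - 2) + 2*log(z + 1) - 2*log(z + 4).


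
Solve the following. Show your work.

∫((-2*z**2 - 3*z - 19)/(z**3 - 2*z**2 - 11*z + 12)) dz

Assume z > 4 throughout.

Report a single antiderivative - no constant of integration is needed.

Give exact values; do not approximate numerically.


Step 1. Decompose ∫((-2*z**2 - 3*z - 19)/(z**3 - 2*z**2 - 11*z + 12)) dz by partial fractions, (-2*z**2 - 3*z - 19)/(z**3 - 2*z**2 - 11*z + 12) = -1/(z + 3) + 2/(z - 1) - 3/(z - 4): now ∫(-3/(z - 4)) dz + ∫(2/(z - 1)) dz + ∫(-1/(z + 3)) dz.
Step 2. Evaluate the standard form [assuming z > 1]: now 2*log(z - 1) + ∫(-3/(z - 4)) dz + ∫(-1/(z + 3)) dz.
Step 3. Evaluate the standard form [assuming z > 4]: now -3*log(z - 4) + 2*log(z - 1) + ∫(-1/(z + 3)) dz.
Step 4. Evaluate the standard form [assuming z > -3]: now -3*log(z - 4) + 2*log(z - 1) - log(z + 3).
Answer: -3*log(z - 4) + 2*log(z - 1) - log(z + 3).


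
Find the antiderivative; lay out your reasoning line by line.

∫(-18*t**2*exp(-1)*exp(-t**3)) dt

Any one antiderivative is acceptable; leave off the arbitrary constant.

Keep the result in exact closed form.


Step 1. Substitute u = t**3 + 1, turning ∫(-18*t**2*exp(-1)*exp(-t**3)) dt into ∫(-6*exp(-u)) du: now ∫(-6*exp(-u)) du.
Step 2. Evaluate the standard form: now 6*exp(-u).
Step 3. Substitute back u = t**3 + 1: now 6*exp(-t**3 - 1).
Answer: 6*exp(-t**3 - 1).


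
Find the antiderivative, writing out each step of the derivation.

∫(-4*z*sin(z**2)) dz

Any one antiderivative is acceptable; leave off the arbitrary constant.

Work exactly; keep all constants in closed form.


Step 1. Substitute u = z**2, turning ∫(-4*z*sin(z**2)) dz into ∫(-2*sin(u)) du: now ∫(-2*sin(u)) du.
Step 2. Evaluate the standard form: now 2*cos(u).
Step 3. Substitute back u = z**2: now 2*cos(z**2).
Answer: 2*cos(z**2).


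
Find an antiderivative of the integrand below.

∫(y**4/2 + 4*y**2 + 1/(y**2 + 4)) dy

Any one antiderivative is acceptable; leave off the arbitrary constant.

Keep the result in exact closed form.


Answer: y**5/10 + 4*y**3/3 + atan(y/2)/2.


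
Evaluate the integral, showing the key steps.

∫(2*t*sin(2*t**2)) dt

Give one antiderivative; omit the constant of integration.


Step 1. Substitute u = t**2, turning ∫(2*t*sin(2*t**2)) dt into ∫(sin(2*u)) du: now ∫(sin(2*u)) du.
Step 2. Evaluate the standard form: now -cos(2*u)/2.
Step 3. Substitute back u = t**2: now -cos(2*t**2)/2.
Answer: -cos(2*t**2)/2.


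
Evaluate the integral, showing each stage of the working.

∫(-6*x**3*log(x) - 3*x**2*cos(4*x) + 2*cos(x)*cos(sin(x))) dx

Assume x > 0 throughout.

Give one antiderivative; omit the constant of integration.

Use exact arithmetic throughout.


Step 1. Rewrite: now ∫(-3*x**2*cos(4*x)) dx + ∫(-6*x**3*log(x)) dx + ∫(2*cos(x)*cos(sin(x))) dx.
Step 2. Substitute u = sin(x), turning ∫(2*cos(x)*cos(sin(x))) dx into ∫(2*cos(u)) du: now ∫(-3*x**2*cos(4*x)) dx + ∫(-6*x**3*log(x)) dx + ∫(2*cos(u)) du.
Step 3. Evaluate the standard form: now 2*sin(u) + ∫(-3*x**2*cos(4*x)) dx + ∫(-6*x**3*log(x)) dx.
Step 4. Substitute back u = sin(x): now 2*sin(sin(x)) + ∫(-3*x**2*cos(4*x)) dx + ∫(-6*x**3*log(x)) dx.
Step 5. Integrate ∫(-3*x**2*cos(4*x)) dx by parts with u = x**2, dv = (-3*cos(4*x)) dx, so v = -3*sin(4*x)/4: now -3*x**2*sin(4*x)/4 + 2*sin(sin(x)) + ∫(3*x*sin(4*x)/2) dx + ∫(-6*x**3*log(x)) dx.
Step 6. Integrate ∫(3*x*sin(4*x)/2) dx by parts with u = x, dv = (3*sin(4*x)/2) dx, so v = -3*cos(4*x)/8: now -3*x**2*sin(4*x)/4 - 3*x*cos(4*x)/8 + 2*sin(sin(x)) + ∫(-6*x**3*log(x)) dx + ∫(3*cos(4*x)/8) dx.
Step 7. Evaluate the standard form: now -3*x**2*sin(4*x)/4 - 3*x*cos(4*x)/8 + 3*sin(4*x)/32 + 2*sin(sin(x)) + ∫(-6*x**3*log(x)) dx.
Step 8. Integrate ∫(-6*x**3*log(x)) dx by parts with u = log(x), dv = (-6*x**3) dx, so v = -3*x**4/2 [assuming x > 0]: now -3*x**4*log(x)/2 - 3*x**2*sin(4*x)/4 - 3*x*cos(4*x)/8 + 3*sin(4*x)/32 + 2*sin(sin(x)) + ∫(3*x**3/2) dx.
Step 9. Evaluate the standard form: now -3*x**4*log(x)/2 + 3*x**4/8 - 3*x**2*sin(4*x)/4 - 3*x*cos(4*x)/8 + 3*sin(4*x)/32 + 2*sin(sin(x)).
Answer: -3*x**4*log(x)/2 + 3*x**4/8 - 3*x**2*sin(4*x)/4 - 3*x*cos(4*x)/8 + 3*sin(4*x)/32 + 2*sin(sin(x)).


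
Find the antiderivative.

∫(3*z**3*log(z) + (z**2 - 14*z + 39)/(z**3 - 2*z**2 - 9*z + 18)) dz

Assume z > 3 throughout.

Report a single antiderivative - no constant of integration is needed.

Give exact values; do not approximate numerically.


Answer: 3*z**4*log(z)/4 - 3*z**4/16 + log(z - 3) - 3*log(z - 2) + 3*log(z + 3).


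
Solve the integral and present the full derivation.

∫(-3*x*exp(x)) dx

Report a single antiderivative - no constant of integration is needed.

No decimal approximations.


Step 1. Integrate ∫(-3*x*exp(x)) dx by parts with u = x, dv = (-3*exp(x)) dx, so v = -3*exp(x): now -3*x*exp(x) + ∫(3*exp(x)) dx.
Step 2. Evaluate the standard form: now -3*x*exp(x) + 3*exp(x).
Answer: -3*x*exp(x) + 3*exp(x).


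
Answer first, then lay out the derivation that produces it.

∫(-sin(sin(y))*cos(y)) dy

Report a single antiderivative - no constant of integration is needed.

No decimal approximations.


The answer is cos(sin(y)).
Step 1. Substitute u = sin(y), turning ∫(-sin(sin(y))*cos(y)) dy into ∫(-sin(u)) du: now ∫(-sin(u)) du.
Step 2. Evaluate the standard form: now cos(u).
Step 3. Substitute back u = sin(y): now cos(sin(y)).
Answer: cos(sin(y)).


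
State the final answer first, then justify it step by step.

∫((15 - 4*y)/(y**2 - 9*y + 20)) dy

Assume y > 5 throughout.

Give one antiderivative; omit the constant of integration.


The answer is -5*log(y - 5) + log(y - 4).
Step 1. Decompose ∫((15 - 4*y)/(y**2 - 9*y + 20)) dy by partial fractions, (15 - 4*y)/(y**2 - 9*y + 20) = 1/(y - 4) - 5/(y - 5): now ∫(-5/(y - 5)) dy + ∫(1/(y - 4)) dy.
Step 2. Evaluate the standard form [assuming y > 5]: now -5*log(y - 5) + ∫(1/(y - 4)) dy.
Step 3. Evaluate the standard form [assuming y > 4]: now -5*log(y - 5) + log(y - 4).
Answer: -5*log(y - 5) + log(y - 4).


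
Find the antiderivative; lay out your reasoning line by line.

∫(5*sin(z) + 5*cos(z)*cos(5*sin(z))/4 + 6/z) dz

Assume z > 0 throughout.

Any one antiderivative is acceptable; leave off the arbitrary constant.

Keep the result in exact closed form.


Step 1. Rewrite: now ∫(6/z) dz + ∫(5*cos(z)*cos(5*sin(z))/4) dz + ∫(5*sin(z)) dz.
Step 2. Evaluate the standard form: now -5*cos(z) + ∫(6/z) dz + ∫(5*cos(z)*cos(5*sin(z))/4) dz.
Step 3. Substitute u = sin(z), turning ∫(5*cos(z)*cos(5*sin(z))/4) dz into ∫(5*cos(5*u)/4) du: now -5*cos(z) + ∫(6/z) dz + ∫(5*cos(5*u)/4) du.
Step 4. Evaluate the standard form: now sin(5*u)/4 - 5*cos(z) + ∫(6/z) dz.
Step 5. Substitute back u = sin(z): now sin(5*sin(z))/4 - 5*cos(z) + ∫(6/z) dz.
Step 6. Evaluate the standard form [assuming z > 0]: now 6*log(z) + sin(5*sin(z))/4 - 5*cos(z).
Answer: 6*log(z) + sin(5*sin(z))/4 - 5*cos(z).


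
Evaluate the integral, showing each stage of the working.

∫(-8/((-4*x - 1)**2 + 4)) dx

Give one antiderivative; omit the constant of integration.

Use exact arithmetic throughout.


Step 1. Substitute u = -4*x - 1, turning ∫(-8/((-4*x - 1)**2 + 4)) dx into ∫(2/(u**2 + 4)) du: now ∫(2/(u**2 + 4)) du.
Step 2. Evaluate the standard form: now atan(u/2).
Step 3. Substitute back u = -4*x - 1: now -atan(2*x + 1/2).
Answer: -atan(2*x + 1/2).


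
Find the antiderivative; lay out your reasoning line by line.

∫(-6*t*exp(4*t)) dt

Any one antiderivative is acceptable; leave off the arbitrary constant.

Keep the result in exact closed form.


Step 1. Integrate ∫(-6*t*exp(4*t)) dt by parts with u = t, dv = (-6*exp(4*t)) dt, so v = -3*exp(4*t)/2: now -3*t*exp(4*t)/2 + ∫(3*exp(4*t)/2) dt.
Step 2. Evaluate the standard form: now -3*t*exp(4*t)/2 + 3*exp(4*t)/8.
Answer: -3*t*exp(4*t)/2 + 3*exp(4*t)/8.


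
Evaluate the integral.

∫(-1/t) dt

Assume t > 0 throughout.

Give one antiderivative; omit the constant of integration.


Answer: -log(t).


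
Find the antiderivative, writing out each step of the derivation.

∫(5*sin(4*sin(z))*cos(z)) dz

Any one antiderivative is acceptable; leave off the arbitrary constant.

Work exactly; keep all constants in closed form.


Step 1. Substitute u = sin(z), turning ∫(5*sin(4*sin(z))*cos(z)) dz into ∫(5*sin(4*u)) du: now ∫(5*sin(4*u)) du.
Step 2. Evaluate the standard form: now -5*cos(4*u)/4.
Step 3. Substitute back u = sin(z): now -5*cos(4*sin(z))/4.
Answer: -5*cos(4*sin(z))/4.


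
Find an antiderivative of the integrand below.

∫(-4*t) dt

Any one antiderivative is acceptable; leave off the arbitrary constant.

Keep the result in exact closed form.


Answer: -2*t**2.


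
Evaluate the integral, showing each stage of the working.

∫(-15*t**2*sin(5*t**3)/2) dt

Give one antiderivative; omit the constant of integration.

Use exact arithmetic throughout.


Step 1. Substitute u = t**3, turning ∫(-15*t**2*sin(5*t**3)/2) dt into ∫(-5*sin(5*u)/2) du: now ∫(-5*sin(5*u)/2) du.
Step 2. Evaluate the standard form: now cos(5*u)/2.
Step 3. Substitute back u = t**3: now cos(5*t**3)/2.
Answer: cos(5*t**3)/2.


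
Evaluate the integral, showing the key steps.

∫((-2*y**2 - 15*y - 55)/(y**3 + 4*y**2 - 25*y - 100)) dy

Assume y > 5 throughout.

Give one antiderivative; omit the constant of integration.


Step 1. Decompose ∫((-2*y**2 - 15*y - 55)/(y**3 + 4*y**2 - 25*y - 100)) dy by partial fractions, (-2*y**2 - 15*y - 55)/(y**3 + 4*y**2 - 25*y - 100) = -3/(y + 5) + 3/(y + 4) - 2/(y - 5): now ∫(-2/(y - 5)) dy + ∫(3/(y + 4)) dy + ∫(-3/(y + 5)) dy.
Step 2. Evaluate the standard form [assuming y > 5]: now -2*log(y - 5) + ∫(3/(y + 4)) dy + ∫(-3/(y + 5)) dy.
Step 3. Evaluate the standard form [assuming y > -5]: now -2*log(y - 5) - 3*log(y + 5) + ∫(3/(y + 4)) dy.
Step 4. Evaluate the standard form [assuming y > -4]: now -2*log(y - 5) + 3*log(y + 4) - 3*log(y + 5).
Answer: -2*log(y - 5) + 3*log(y + 4) - 3*log(y + 5).


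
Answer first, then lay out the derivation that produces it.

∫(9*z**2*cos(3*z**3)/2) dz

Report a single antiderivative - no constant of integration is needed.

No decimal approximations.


The answer is sin(3*z**3)/2.
Step 1. Substitute u = z**3, turning ∫(9*z**2*cos(3*z**3)/2) dz into ∫(3*cos(3*u)/2) du: now ∫(3*cos(3*u)/2) du.
Step 2. Evaluate the standard form: now sin(3*u)/2.
Step 3. Substitute back u = z**3: now sin(3*z**3)/2.
Answer: sin(3*z**3)/2.


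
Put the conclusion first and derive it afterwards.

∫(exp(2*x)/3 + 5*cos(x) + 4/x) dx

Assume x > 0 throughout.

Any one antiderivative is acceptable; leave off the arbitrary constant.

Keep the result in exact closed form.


The answer is exp(2*x)/6 + 4*log(x) + 5*sin(x).
Step 1. Rewrite: now ∫(4/x) dx + ∫(exp(2*x)/3) dx + ∫(5*cos(x)) dx.
Step 2. Evaluate the standard form [assuming x > 0]: now 4*log(x) + ∫(exp(2*x)/3) dx + ∫(5*cos(x)) dx.
Step 3. Evaluate the standard form: now 4*log(x) + 5*sin(x) + ∫(exp(2*x)/3) dx.
Step 4. Evaluate the standard form: now exp(2*x)/6 + 4*log(x) + 5*sin(x).
Answer: exp(2*x)/6 + 4*log(x) + 5*sin(x).


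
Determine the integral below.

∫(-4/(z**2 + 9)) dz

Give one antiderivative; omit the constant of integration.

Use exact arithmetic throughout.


Answer: -4*atan(z/3)/3.


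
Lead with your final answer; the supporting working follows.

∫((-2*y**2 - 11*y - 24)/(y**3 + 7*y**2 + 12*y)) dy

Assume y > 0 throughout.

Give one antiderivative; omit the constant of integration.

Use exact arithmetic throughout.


The answer is -2*log(y) + 3*log(y + 3) - 3*log(y + 4).
Step 1. Decompose ∫((-2*y**2 - 11*y - 24)/(y**3 + 7*y**2 + 12*y)) dy by partial fractions, (-2*y**2 - 11*y - 24)/(y**3 + 7*y**2 + 12*y) = -3/(y + 4) + 3/(y + 3) - 2/y: now ∫(-2/y) dy + ∫(3/(y + 3)) dy + ∫(-3/(y + 4)) dy.
Step 2. Evaluate the standard form [assuming y > -3]: now 3*log(y + 3) + ∫(-2/y) dy + ∫(-3/(y + 4)) dy.
Step 3. Evaluate the standard form [assuming y > 0]: now -2*log(y) + 3*log(y + 3) + ∫(-3/(y + 4)) dy.
Step 4. Evaluate the standard form [assuming y > -4]: now -2*log(y) + 3*log(y + 3) - 3*log(y + 4).
Answer: -2*log(y) + 3*log(y + 3) - 3*log(y + 4).


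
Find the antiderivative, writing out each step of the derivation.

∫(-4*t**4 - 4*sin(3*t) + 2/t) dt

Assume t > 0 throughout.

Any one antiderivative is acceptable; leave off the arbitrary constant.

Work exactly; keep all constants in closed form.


Step 1. Rewrite: now ∫(2/t) dt + ∫(-4*t**4) dt + ∫(-4*sin(3*t)) dt.
Step 2. Evaluate the standard form: now -4*t**5/5 + ∫(2/t) dt + ∫(-4*sin(3*t)) dt.
Step 3. Evaluate the standard form: now -4*t**5/5 + 4*cos(3*t)/3 + ∫(2/t) dt.
Step 4. Evaluate the standard form [assuming t > 0]: now -4*t**5/5 + 2*log(t) + 4*cos(3*t)/3.
Answer: -4*t**5/5 + 2*log(t) + 4*cos(3*t)/3.


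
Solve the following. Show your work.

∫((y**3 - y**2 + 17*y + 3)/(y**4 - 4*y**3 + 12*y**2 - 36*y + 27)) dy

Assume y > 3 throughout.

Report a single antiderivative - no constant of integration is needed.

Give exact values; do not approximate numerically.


Step 1. Decompose ∫((y**3 - y**2 + 17*y + 3)/(y**4 - 4*y**3 + 12*y**2 - 36*y + 27)) dy by partial fractions, (y**3 - y**2 + 17*y + 3)/(y**4 - 4*y**3 + 12*y**2 - 36*y + 27) = -2/(y**2 + 9) - 1/(y - 1) + 2/(y - 3): now ∫(2/(y - 3)) dy + ∫(-1/(y - 1)) dy + ∫(-2/(y**2 + 9)) dy.
Step 2. Evaluate the standard form [assuming y > 1]: now -log(y - 1) + ∫(2/(y - 3)) dy + ∫(-2/(y**2 + 9)) dy.
Step 3. Evaluate the standard form [assuming y > 3]: now 2*log(y - 3) - log(y - 1) + ∫(-2/(y**2 + 9)) dy.
Step 4. Evaluate the standard form: now 2*log(y - 3) - log(y - 1) - 2*atan(y/3)/3.
Answer: 2*log(y - 3) - log(y - 1) - 2*atan(y/3)/3.


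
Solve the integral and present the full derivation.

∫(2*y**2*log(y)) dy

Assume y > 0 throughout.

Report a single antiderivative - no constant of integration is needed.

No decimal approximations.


Step 1. Integrate ∫(2*y**2*log(y)) dy by parts with u = log(y), dv = (2*y**2) dy, so v = 2*y**3/3 [assuming y > 0]: now 2*y**3*log(y)/3 + ∫(-2*y**2/3) dy.
Step 2. Evaluate the standard form: now 2*y**3*log(y)/3 - 2*y**3/9.
Answer: 2*y**3*log(y)/3 - 2*y**3/9.


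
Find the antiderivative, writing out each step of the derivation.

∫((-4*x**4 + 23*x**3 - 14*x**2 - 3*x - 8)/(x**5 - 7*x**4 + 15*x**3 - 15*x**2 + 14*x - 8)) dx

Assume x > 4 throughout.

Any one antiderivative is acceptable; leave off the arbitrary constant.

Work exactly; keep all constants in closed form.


Step 1. Decompose ∫((-4*x**4 + 23*x**3 - 14*x**2 - 3*x - 8)/(x**5 - 7*x**4 + 15*x**3 - 15*x**2 + 14*x - 8)) dx by partial fractions, (-4*x**4 + 23*x**3 - 14*x**2 - 3*x - 8)/(x**5 - 7*x**4 + 15*x**3 - 15*x**2 + 14*x - 8) = -2/(x**2 + 1) - 1/(x - 1) - 5/(x - 2) + 2/(x - 4): now ∫(2/(x - 4)) dx + ∫(-5/(x - 2)) dx + ∫(-1/(x - 1)) dx + ∫(-2/(x**2 + 1)) dx.
Step 2. Evaluate the standard form [assuming x > 1]: now -log(x - 1) + ∫(2/(x - 4)) dx + ∫(-5/(x - 2)) dx + ∫(-2/(x**2 + 1)) dx.
Step 3. Evaluate the standard form [assuming x > 2]: now -5*log(x - 2) - log(x - 1) + ∫(2/(x - 4)) dx + ∫(-2/(x**2 + 1)) dx.
Step 4. Evaluate the standard form [assuming x > 4]: now 2*log(x - 4) - 5*log(x - 2) - log(x - 1) + ∫(-2/(x**2 + 1)) dx.
Step 5. Evaluate the standard form: now 2*log(x - 4) - 5*log(x - 2) - log(x - 1) - 2*atan(x).
Answer: 2*log(x - 4) - 5*log(x - 2) - log(x - 1) - 2*atan(x).


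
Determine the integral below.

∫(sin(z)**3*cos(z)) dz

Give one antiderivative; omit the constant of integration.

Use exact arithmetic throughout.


Answer: sin(z)**4/4.


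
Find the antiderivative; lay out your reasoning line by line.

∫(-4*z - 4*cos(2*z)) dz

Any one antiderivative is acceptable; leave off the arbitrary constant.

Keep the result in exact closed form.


Step 1. Rewrite: now ∫(-4*z) dz + ∫(-4*cos(2*z)) dz.
Step 2. Evaluate the standard form: now -2*z**2 + ∫(-4*cos(2*z)) dz.
Step 3. Evaluate the standard form: now -2*z**2 - 2*sin(2*z).
Answer: -2*z**2 - 2*sin(2*z).


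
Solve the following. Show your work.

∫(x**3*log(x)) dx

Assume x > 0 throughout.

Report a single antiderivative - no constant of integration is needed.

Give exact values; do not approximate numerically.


Step 1. Integrate ∫(x**3*log(x)) dx by parts with u = log(x), dv = (x**3) dx, so v = x**4/4 [assuming x > 0]: now x**4*log(x)/4 + ∫(-x**3/4) dx.
Step 2. Evaluate the standard form: now x**4*log(x)/4 - x**4/16.
Answer: x**4*log(x)/4 - x**4/16.


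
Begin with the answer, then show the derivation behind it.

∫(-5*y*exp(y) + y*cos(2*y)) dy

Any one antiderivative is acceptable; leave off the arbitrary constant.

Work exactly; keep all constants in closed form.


The answer is -5*y*exp(y) + y*sin(2*y)/2 + 5*exp(y) + cos(2*y)/4.
Step 1. Rewrite: now ∫(-5*y*exp(y)) dy + ∫(y*cos(2*y)) dy.
Step 2. Integrate ∫(y*cos(2*y)) dy by parts with u = y, dv = (cos(2*y)) dy, so v = sin(2*y)/2: now y*sin(2*y)/2 + ∫(-5*y*exp(y)) dy + ∫(-sin(2*y)/2) dy.
Step 3. Evaluate the standard form: now y*sin(2*y)/2 + cos(2*y)/4 + ∫(-5*y*exp(y)) dy.
Step 4. Integrate ∫(-5*y*exp(y)) dy by parts with u = y, dv = (-5*exp(y)) dy, so v = -5*exp(y): now -5*y*exp(y) + y*sin(2*y)/2 + cos(2*y)/4 + ∫(5*exp(y)) dy.
Step 5. Evaluate the standard form: now -5*y*exp(y) + y*sin(2*y)/2 + 5*exp(y) + cos(2*y)/4.
Answer: -5*y*exp(y) + y*sin(2*y)/2 + 5*exp(y) + cos(2*y)/4.


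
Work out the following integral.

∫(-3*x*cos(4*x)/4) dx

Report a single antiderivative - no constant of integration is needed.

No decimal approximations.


Answer: -3*x*sin(4*x)/16 - 3*cos(4*x)/64.


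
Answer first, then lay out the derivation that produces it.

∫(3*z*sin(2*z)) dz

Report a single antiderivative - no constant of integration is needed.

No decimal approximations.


The answer is -3*z*cos(2*z)/2 + 3*sin(2*z)/4.
Step 1. Integrate ∫(3*z*sin(2*z)) dz by parts with u = z, dv = (3*sin(2*z)) dz, so v = -3*cos(2*z)/2: now -3*z*cos(2*z)/2 + ∫(3*cos(2*z)/2) dz.
Step 2. Evaluate the standard form: now -3*z*cos(2*z)/2 + 3*sin(2*z)/4.
Answer: -3*z*cos(2*z)/2 + 3*sin(2*z)/4.


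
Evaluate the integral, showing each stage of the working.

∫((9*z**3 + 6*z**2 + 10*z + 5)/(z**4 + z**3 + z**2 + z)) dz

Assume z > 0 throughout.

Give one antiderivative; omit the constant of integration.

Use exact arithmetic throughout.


Step 1. Decompose ∫((9*z**3 + 6*z**2 + 10*z + 5)/(z**4 + z**3 + z**2 + z)) dz by partial fractions, (9*z**3 + 6*z**2 + 10*z + 5)/(z**4 + z**3 + z**2 + z) = 1/(z**2 + 1) + 4/(z + 1) + 5/z: now ∫(5/z) dz + ∫(4/(z + 1)) dz + ∫(1/(z**2 + 1)) dz.
Step 2. Evaluate the standard form [assuming z > 0]: now 5*log(z) + ∫(4/(z + 1)) dz + ∫(1/(z**2 + 1)) dz.
Step 3. Evaluate the standard form [assuming z > -1]: now 5*log(z) + 4*log(z + 1) + ∫(1/(z**2 + 1)) dz.
Step 4. Evaluate the standard form: now 5*log(z) + 4*log(z + 1) + atan(z).
Answer: 5*log(z) + 4*log(z + 1) + atan(z).


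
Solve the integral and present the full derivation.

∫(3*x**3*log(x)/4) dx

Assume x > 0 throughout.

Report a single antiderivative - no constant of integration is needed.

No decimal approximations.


Step 1. Integrate ∫(3*x**3*log(x)/4) dx by parts with u = log(x), dv = (3*x**3/4) dx, so v = 3*x**4/16 [assuming x > 0]: now 3*x**4*log(x)/16 + ∫(-3*x**3/16) dx.
Step 2. Evaluate the standard form: now 3*x**4*log(x)/16 - 3*x**4/64.
Answer: 3*x**4*log(x)/16 - 3*x**4/64.


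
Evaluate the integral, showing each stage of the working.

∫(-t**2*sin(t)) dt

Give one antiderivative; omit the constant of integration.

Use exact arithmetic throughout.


Step 1. Integrate ∫(-t**2*sin(t)) dt by parts with u = t**2, dv = (-sin(t)) dt, so v = cos(t): now t**2*cos(t) + ∫(-2*t*cos(t)) dt.
Step 2. Integrate ∫(-2*t*cos(t)) dt by parts with u = t, dv = (-2*cos(t)) dt, so v = -2*sin(t): now t**2*cos(t) - 2*t*sin(t) + ∫(2*sin(t)) dt.
Step 3. Evaluate the standard form: now t**2*cos(t) - 2*t*sin(t) - 2*cos(t).
Answer: t**2*cos(t) - 2*t*sin(t) - 2*cos(t).


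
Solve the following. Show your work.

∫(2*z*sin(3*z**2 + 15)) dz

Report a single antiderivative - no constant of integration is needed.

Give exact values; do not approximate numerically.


Step 1. Substitute u = z**2 + 5, turning ∫(2*z*sin(3*z**2 + 15)) dz into ∫(sin(3*u)) du: now ∫(sin(3*u)) du.
Step 2. Evaluate the standard form: now -cos(3*u)/3.
Step 3. Substitute back u = z**2 + 5: now -cos(3*z**2 + 15)/3.
Answer: -cos(3*z**2 + 15)/3.


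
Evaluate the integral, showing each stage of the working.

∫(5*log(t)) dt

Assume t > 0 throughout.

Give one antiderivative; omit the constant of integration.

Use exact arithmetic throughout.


Step 1. Integrate ∫(5*log(t)) dt by parts with u = log(t), dv = (5) dt, so v = 5*t [assuming t > 0]: now 5*t*log(t) + ∫(-5) dt.
Step 2. Evaluate the standard form: now 5*t*log(t) - 5*t.
Answer: 5*t*log(t) - 5*t.


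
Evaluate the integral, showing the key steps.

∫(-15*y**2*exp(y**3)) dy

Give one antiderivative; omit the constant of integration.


Step 1. Substitute u = y**3, turning ∫(-15*y**2*exp(y**3)) dy into ∫(-5*exp(u)) du: now ∫(-5*exp(u)) du.
Step 2. Evaluate the standard form: now -5*exp(u).
Step 3. Substitute back u = y**3: now -5*exp(y**3).
Answer: -5*exp(y**3).


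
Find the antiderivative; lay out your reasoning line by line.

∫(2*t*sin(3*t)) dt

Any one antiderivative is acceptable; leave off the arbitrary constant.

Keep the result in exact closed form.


Step 1. Integrate ∫(2*t*sin(3*t)) dt by parts with u = t, dv = (2*sin(3*t)) dt, so v = -2*cos(3*t)/3: now -2*t*cos(3*t)/3 + ∫(2*cos(3*t)/3) dt.
Step 2. Evaluate the standard form: now -2*t*cos(3*t)/3 + 2*sin(3*t)/9.
Answer: -2*t*cos(3*t)/3 + 2*sin(3*t)/9.


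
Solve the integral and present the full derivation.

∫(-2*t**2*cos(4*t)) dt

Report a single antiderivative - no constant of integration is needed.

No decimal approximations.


Step 1. Integrate ∫(-2*t**2*cos(4*t)) dt by parts with u = t**2, dv = (-2*cos(4*t)) dt, so v = -sin(4*t)/2: now -t**2*sin(4*t)/2 + ∫(t*sin(4*t)) dt.
Step 2. Integrate ∫(t*sin(4*t)) dt by parts with u = t, dv = (sin(4*t)) dt, so v = -cos(4*t)/4: now -t**2*sin(4*t)/2 - t*cos(4*t)/4 + ∫(cos(4*t)/4) dt.
Step 3. Evaluate the standard form: now -t**2*sin(4*t)/2 - t*cos(4*t)/4 + sin(4*t)/16.
Answer: -t**2*sin(4*t)/2 - t*cos(4*t)/4 + sin(4*t)/16.


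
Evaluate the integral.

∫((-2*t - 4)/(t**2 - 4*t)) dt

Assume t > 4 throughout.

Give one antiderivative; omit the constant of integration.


Answer: log(t) - 3*log(t - 4).


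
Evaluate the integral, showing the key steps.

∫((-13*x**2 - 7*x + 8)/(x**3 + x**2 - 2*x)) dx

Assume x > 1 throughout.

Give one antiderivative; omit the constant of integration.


Step 1. Decompose ∫((-13*x**2 - 7*x + 8)/(x**3 + x**2 - 2*x)) dx by partial fractions, (-13*x**2 - 7*x + 8)/(x**3 + x**2 - 2*x) = -5/(x + 2) - 4/(x - 1) - 4/x: now ∫(-4/x) dx + ∫(-4/(x - 1)) dx + ∫(-5/(x + 2)) dx.
Step 2. Evaluate the standard form [assuming x > -2]: now -5*log(x + 2) + ∫(-4/x) dx + ∫(-4/(x - 1)) dx.
Step 3. Evaluate the standard form [assuming x > 0]: now -4*log(x) - 5*log(x + 2) + ∫(-4/(x - 1)) dx.
Step 4. Evaluate the standard form [assuming x > 1]: now -4*log(x) - 4*log(x - 1) - 5*log(x + 2).
Answer: -4*log(x) - 4*log(x - 1) - 5*log(x + 2).


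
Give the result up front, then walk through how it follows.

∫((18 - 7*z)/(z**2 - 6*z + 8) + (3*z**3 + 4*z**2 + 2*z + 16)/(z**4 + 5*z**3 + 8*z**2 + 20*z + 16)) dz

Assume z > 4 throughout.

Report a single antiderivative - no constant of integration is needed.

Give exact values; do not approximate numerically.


The answer is -5*log(z - 4) - 2*log(z - 2) + log(z + 1) + 2*log(z + 4) - atan(z/2).
Step 1. Rewrite: now ∫((18 - 7*z)/(z**2 - 6*z + 8)) dz + ∫((3*z**3 + 4*z**2 + 2*z + 16)/(z**4 + 5*z**3 + 8*z**2 + 20*z + 16)) dz.
Step 2. Decompose ∫((18 - 7*z)/(z**2 - 6*z + 8)) dz by partial fractions, (18 - 7*z)/(z**2 - 6*z + 8) = -2/(z - 2) - 5/(z - 4): now ∫((3*z**3 + 4*z**2 + 2*z + 16)/(z**4 + 5*z**3 + 8*z**2 + 20*z + 16)) dz + ∫(-5/(z - 4)) dz + ∫(-2/(z - 2)) dz.
Step 3. Evaluate the standard form [assuming z > 4]: now -5*log(z - 4) + ∫((3*z**3 + 4*z**2 + 2*z + 16)/(z**4 + 5*z**3 + 8*z**2 + 20*z + 16)) dz + ∫(-2/(z - 2)) dz.
Step 4. Evaluate the standard form [assuming z > 2]: now -5*log(z - 4) - 2*log(z - 2) + ∫((3*z**3 + 4*z**2 + 2*z + 16)/(z**4 + 5*z**3 + 8*z**2 + 20*z + 16)) dz.
Step 5. Decompose ∫((3*z**3 + 4*z**2 + 2*z + 16)/(z**4 + 5*z**3 + 8*z**2 + 20*z + 16)) dz by partial fractions, (3*z**3 + 4*z**2 + 2*z + 16)/(z**4 + 5*z**3 + 8*z**2 + 20*z + 16) = -2/(z**2 + 4) + 2/(z + 4) + 1/(z + 1): now -5*log(z - 4) - 2*log(z - 2) + ∫(1/(z + 1)) dz + ∫(2/(z + 4)) dz + ∫(-2/(z**2 + 4)) dz.
Step 6. Evaluate the standard form [assuming z > -1]: now -5*log(z - 4) - 2*log(z - 2) + log(z + 1) + ∫(2/(z + 4)) dz + ∫(-2/(z**2 + 4)) dz.
Step 7. Evaluate the standard form [assuming z > -4]: now -5*log(z - 4) - 2*log(z - 2) + log(z + 1) + 2*log(z + 4) + ∫(-2/(z**2 + 4)) dz.
Step 8. Evaluate the standard form: now -5*log(z - 4) - 2*log(z - 2) + log(z + 1) + 2*log(z + 4) - atan(z/2).
Answer: -5*log(z - 4) - 2*log(z - 2) + log(z + 1) + 2*log(z + 4) - atan(z/2).


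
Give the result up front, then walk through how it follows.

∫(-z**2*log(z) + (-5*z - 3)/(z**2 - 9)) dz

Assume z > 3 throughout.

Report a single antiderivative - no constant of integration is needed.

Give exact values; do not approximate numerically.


The answer is -z**3*log(z)/3 + z**3/9 - 3*log(z - 3) - 2*log(z + 3).
Step 1. Rewrite: now ∫(-z**2*log(z)) dz + ∫((-5*z - 3)/(z**2 - 9)) dz.
Step 2. Integrate ∫(-z**2*log(z)) dz by parts with u = log(z), dv = (-z**2) dz, so v = -z**3/3 [assuming z > 0]: now -z**3*log(z)/3 + ∫(z**2/3) dz + ∫((-5*z - 3)/(z**2 - 9)) dz.
Step 3. Evaluate the standard form: now -z**3*log(z)/3 + z**3/9 + ∫((-5*z - 3)/(z**2 - 9)) dz.
Step 4. Decompose ∫((-5*z - 3)/(z**2 - 9)) dz by partial fractions, (-5*z - 3)/(z**2 - 9) = -2/(z + 3) - 3/(z - 3): now -z**3*log(z)/3 + z**3/9 + ∫(-3/(z - 3)) dz + ∫(-2/(z + 3)) dz.
Step 5. Evaluate the standard form [assuming z > -3]: now -z**3*log(z)/3 + z**3/9 - 2*log(z + 3) + ∫(-3/(z - 3)) dz.
Step 6. Evaluate the standard form [assuming z > 3]: now -z**3*log(z)/3 + z**3/9 - 3*log(z - 3) - 2*log(z + 3).
Answer: -z**3*log(z)/3 + z**3/9 - 3*log(z - 3) - 2*log(z + 3).


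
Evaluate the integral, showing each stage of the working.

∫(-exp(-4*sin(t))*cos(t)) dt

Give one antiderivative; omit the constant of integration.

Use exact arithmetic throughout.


Step 1. Substitute u = sin(t), turning ∫(-exp(-4*sin(t))*cos(t)) dt into ∫(-exp(-4*u)) du: now ∫(-exp(-4*u)) du.
Step 2. Evaluate the standard form: now exp(-4*u)/4.
Step 3. Substitute back u = sin(t): now exp(-4*sin(t))/4.
Answer: exp(-4*sin(t))/4.


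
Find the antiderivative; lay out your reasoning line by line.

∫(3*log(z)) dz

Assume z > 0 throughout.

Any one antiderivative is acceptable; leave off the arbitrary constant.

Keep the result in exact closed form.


Step 1. Integrate ∫(3*log(z)) dz by parts with u = log(z), dv = (3) dz, so v = 3*z [assuming z > 0]: now 3*z*log(z) + ∫(-3) dz.
Step 2. Evaluate the standard form: now 3*z*log(z) - 3*z.
Answer: 3*z*log(z) - 3*z.


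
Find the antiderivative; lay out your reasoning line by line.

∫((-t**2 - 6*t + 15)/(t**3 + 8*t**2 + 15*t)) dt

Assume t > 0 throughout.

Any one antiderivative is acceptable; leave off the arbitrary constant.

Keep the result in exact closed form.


Step 1. Decompose ∫((-t**2 - 6*t + 15)/(t**3 + 8*t**2 + 15*t)) dt by partial fractions, (-t**2 - 6*t + 15)/(t**3 + 8*t**2 + 15*t) = 2/(t + 5) - 4/(t + 3) + 1/t: now ∫(1/t) dt + ∫(-4/(t + 3)) dt + ∫(2/(t + 5)) dt.
Step 2. Evaluate the standard form [assuming t > -5]: now 2*log(t + 5) + ∫(1/t) dt + ∫(-4/(t + 3)) dt.
Step 3. Evaluate the standard form [assuming t > -3]: now -4*log(t + 3) + 2*log(t + 5) + ∫(1/t) dt.
Step 4. Evaluate the standard form [assuming t > 0]: now log(t) - 4*log(t + 3) + 2*log(t + 5).
Answer: log(t) - 4*log(t + 3) + 2*log(t + 5).


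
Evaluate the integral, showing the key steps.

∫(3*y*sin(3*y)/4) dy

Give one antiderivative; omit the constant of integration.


Step 1. Integrate ∫(3*y*sin(3*y)/4) dy by parts with u = y, dv = (3*sin(3*y)/4) dy, so v = -cos(3*y)/4: now -y*cos(3*y)/4 + ∫(cos(3*y)/4) dy.
Step 2. Evaluate the standard form: now -y*cos(3*y)/4 + sin(3*y)/12.
Answer: -y*cos(3*y)/4 + sin(3*y)/12.


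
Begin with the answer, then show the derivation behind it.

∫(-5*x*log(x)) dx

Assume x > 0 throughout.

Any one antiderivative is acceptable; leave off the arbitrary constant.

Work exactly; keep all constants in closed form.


The answer is -5*x**2*log(x)/2 + 5*x**2/4.
Step 1. Integrate ∫(-5*x*log(x)) dx by parts with u = log(x), dv = (-5*x) dx, so v = -5*x**2/2 [assuming x > 0]: now -5*x**2*log(x)/2 + ∫(5*x/2) dx.
Step 2. Evaluate the standard form: now -5*x**2*log(x)/2 + 5*x**2/4.
Answer: -5*x**2*log(x)/2 + 5*x**2/4.


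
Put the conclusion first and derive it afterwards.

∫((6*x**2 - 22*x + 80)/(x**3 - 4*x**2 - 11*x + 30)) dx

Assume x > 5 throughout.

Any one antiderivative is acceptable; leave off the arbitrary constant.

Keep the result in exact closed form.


The answer is 5*log(x - 5) - 4*log(x - 2) + 5*log(x + 3).
Step 1. Decompose ∫((6*x**2 - 22*x + 80)/(x**3 - 4*x**2 - 11*x + 30)) dx by partial fractions, (6*x**2 - 22*x + 80)/(x**3 - 4*x**2 - 11*x + 30) = 5/(x + 3) - 4/(x - 2) + 5/(x - 5): now ∫(5/(x - 5)) dx + ∫(-4/(x - 2)) dx + ∫(5/(x + 3)) dx.
Step 2. Evaluate the standard form [assuming x > 5]: now 5*log(x - 5) + ∫(-4/(x - 2)) dx + ∫(5/(x + 3)) dx.
Step 3. Evaluate the standard form [assuming x > -3]: now 5*log(x - 5) + 5*log(x + 3) + ∫(-4/(x - 2)) dx.
Step 4. Evaluate the standard form [assuming x > 2]: now 5*log(x - 5) - 4*log(x - 2) + 5*log(x + 3).
Answer: 5*log(x - 5) - 4*log(x - 2) + 5*log(x + 3).


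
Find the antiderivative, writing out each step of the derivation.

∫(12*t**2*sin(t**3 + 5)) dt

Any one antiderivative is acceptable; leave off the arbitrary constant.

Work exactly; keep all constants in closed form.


Step 1. Substitute u = t**3 + 5, turning ∫(12*t**2*sin(t**3 + 5)) dt into ∫(4*sin(u)) du: now ∫(4*sin(u)) du.
Step 2. Evaluate the standard form: now -4*cos(u).
Step 3. Substitute back u = t**3 + 5: now -4*cos(t**3 + 5).
Answer: -4*cos(t**3 + 5).


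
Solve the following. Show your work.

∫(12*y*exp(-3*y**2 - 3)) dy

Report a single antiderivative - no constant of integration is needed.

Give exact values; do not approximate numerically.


Step 1. Substitute u = y**2 + 1, turning ∫(12*y*exp(-3*y**2 - 3)) dy into ∫(6*exp(-3*u)) du: now ∫(6*exp(-3*u)) du.
Step 2. Evaluate the standard form: now -2*exp(-3*u).
Step 3. Substitute back u = y**2 + 1: now -2*exp(-3*y**2 - 3).
Answer: -2*exp(-3*y**2 - 3).
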